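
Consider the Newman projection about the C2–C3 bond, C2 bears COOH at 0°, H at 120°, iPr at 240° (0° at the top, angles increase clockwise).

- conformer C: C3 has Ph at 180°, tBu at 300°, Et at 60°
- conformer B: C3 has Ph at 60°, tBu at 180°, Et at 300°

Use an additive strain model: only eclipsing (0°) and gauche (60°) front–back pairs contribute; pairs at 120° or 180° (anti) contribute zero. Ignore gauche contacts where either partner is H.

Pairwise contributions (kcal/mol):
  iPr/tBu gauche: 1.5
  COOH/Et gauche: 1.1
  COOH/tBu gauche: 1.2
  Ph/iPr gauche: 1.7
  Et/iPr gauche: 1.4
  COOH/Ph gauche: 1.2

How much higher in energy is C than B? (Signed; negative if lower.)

+0.3 kcal/mol

C (staggered): COOH(0°)/tBu(300°) gauche 1.2; COOH(0°)/Et(60°) gauche 1.1; iPr(240°)/Ph(180°) gauche 1.7; iPr(240°)/tBu(300°) gauche 1.5 → 5.5 kcal/mol.
B (staggered): COOH(0°)/Ph(60°) gauche 1.2; COOH(0°)/Et(300°) gauche 1.1; iPr(240°)/tBu(180°) gauche 1.5; iPr(240°)/Et(300°) gauche 1.4 → 5.2 kcal/mol.
E(C) − E(B) = 5.5 − 5.2 = +0.3 kcal/mol.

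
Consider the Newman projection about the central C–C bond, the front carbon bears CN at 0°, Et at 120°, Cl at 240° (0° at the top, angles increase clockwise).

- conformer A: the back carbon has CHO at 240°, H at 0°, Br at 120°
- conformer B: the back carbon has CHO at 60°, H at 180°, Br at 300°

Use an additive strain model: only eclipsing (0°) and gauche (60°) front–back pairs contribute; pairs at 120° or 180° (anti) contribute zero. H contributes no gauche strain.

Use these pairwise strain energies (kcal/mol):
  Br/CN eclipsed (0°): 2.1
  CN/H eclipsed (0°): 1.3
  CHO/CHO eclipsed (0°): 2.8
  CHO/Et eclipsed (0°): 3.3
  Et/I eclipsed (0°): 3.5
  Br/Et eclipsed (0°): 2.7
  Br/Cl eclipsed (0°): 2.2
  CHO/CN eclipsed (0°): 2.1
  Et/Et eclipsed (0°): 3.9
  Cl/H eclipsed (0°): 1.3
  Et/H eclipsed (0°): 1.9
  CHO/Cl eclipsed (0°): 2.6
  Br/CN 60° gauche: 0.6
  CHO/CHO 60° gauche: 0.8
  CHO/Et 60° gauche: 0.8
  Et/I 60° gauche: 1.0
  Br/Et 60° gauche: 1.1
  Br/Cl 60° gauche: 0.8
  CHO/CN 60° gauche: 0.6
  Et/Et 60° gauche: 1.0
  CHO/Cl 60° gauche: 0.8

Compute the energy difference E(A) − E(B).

+3.8 kcal/mol

A is eclipsed. CN at 0° is eclipsed with H at 0° (1.3); Et at 120° is eclipsed with Br at 120° (2.7); Cl at 240° is eclipsed with CHO at 240° (2.6). Total 6.6 kcal/mol.
B is staggered. CN at 0° is gauche with CHO at 60° (0.6); CN at 0° is gauche with Br at 300° (0.6); Et at 120° is gauche with CHO at 60° (0.8); Cl at 240° is gauche with Br at 300° (0.8). Total 2.8 kcal/mol.
E(A) − E(B) = 6.6 − 2.8 = +3.8 kcal/mol.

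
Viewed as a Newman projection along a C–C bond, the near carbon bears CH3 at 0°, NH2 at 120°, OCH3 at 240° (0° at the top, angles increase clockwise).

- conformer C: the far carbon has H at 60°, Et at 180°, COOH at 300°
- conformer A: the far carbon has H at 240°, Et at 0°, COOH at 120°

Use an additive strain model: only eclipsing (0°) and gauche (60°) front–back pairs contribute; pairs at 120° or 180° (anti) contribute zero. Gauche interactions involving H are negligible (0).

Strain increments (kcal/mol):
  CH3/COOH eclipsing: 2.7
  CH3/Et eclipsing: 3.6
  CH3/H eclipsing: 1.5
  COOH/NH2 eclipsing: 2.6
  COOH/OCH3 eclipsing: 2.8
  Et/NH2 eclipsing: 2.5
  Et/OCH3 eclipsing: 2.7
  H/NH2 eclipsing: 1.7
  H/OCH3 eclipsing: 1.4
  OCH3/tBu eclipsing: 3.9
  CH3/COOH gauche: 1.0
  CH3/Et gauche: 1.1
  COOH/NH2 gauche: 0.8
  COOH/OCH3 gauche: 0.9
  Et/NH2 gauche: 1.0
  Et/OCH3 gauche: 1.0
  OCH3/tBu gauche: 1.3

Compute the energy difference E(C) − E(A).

-3.7 kcal/mol

C (staggered): CH3–COOH gauche, NH2–Et gauche, OCH3–Et gauche, OCH3–COOH gauche; 1.0 + 1.0 + 1.0 + 0.9 = 3.9 kcal/mol.
A (eclipsed): CH3–Et eclipsed, NH2–COOH eclipsed, OCH3–H eclipsed; 3.6 + 2.6 + 1.4 = 7.6 kcal/mol.
E(C) − E(A) = 3.9 − 7.6 = -3.7 kcal/mol.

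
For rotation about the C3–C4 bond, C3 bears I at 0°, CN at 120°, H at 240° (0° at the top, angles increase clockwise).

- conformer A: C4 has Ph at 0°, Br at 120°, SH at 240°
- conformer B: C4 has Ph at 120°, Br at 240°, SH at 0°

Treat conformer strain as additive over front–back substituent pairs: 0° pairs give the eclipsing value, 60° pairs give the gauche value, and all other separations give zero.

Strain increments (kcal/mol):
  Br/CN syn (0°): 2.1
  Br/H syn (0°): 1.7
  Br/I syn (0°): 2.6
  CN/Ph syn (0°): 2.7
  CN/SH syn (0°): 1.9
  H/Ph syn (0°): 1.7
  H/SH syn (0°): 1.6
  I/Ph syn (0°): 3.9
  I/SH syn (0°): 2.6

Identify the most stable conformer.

B

A is eclipsed. I at 0° is eclipsed with Ph at 0° (3.9); CN at 120° is eclipsed with Br at 120° (2.1); H at 240° is eclipsed with SH at 240° (1.6). Total 7.6 kcal/mol.
B is eclipsed. I at 0° is eclipsed with SH at 0° (2.6); CN at 120° is eclipsed with Ph at 120° (2.7); H at 240° is eclipsed with Br at 240° (1.7). Total 7.0 kcal/mol.
B has the lowest total (7.0 kcal/mol).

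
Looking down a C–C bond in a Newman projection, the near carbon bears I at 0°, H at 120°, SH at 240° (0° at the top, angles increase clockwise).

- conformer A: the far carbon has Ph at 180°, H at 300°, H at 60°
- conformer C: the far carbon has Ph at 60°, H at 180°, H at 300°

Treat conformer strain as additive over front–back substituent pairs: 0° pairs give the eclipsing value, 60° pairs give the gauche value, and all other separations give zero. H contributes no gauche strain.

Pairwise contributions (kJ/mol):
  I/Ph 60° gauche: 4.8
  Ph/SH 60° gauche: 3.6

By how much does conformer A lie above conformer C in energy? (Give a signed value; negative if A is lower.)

A is staggered. SH at 240° is gauche with Ph at 180° (3.6). Total 3.6 kJ/mol.
C is staggered. I at 0° is gauche with Ph at 60° (4.8). Total 4.8 kJ/mol.
E(A) − E(C) = 3.6 − 4.8 = -1.2 kJ/mol.

-1.2 kJ/mol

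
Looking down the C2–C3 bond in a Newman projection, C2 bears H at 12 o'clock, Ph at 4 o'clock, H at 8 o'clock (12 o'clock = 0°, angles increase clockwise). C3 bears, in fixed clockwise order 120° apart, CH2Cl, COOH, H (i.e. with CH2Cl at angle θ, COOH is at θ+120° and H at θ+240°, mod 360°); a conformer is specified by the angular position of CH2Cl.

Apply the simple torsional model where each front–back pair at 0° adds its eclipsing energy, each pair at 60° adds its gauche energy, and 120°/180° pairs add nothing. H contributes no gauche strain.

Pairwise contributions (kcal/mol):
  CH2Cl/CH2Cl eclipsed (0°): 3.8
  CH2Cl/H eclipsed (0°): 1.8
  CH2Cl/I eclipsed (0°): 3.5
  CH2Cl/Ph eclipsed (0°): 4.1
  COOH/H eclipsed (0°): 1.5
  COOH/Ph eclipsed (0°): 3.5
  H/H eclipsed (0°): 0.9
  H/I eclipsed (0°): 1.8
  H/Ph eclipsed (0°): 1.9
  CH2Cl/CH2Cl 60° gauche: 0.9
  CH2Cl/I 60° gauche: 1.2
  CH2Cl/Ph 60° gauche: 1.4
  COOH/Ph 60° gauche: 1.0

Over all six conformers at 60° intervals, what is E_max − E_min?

CH2Cl at 0° (eclipsed): H(0°)/CH2Cl(0°) eclipsed 1.8; Ph(120°)/COOH(120°) eclipsed 3.5; H(240°)/H(240°) eclipsed 0.9 → 6.2 kcal/mol.
CH2Cl at 60° (staggered): Ph(120°)/CH2Cl(60°) gauche 1.4; Ph(120°)/COOH(180°) gauche 1.0 → 2.4 kcal/mol.
CH2Cl at 120° (eclipsed): H(0°)/H(0°) eclipsed 0.9; Ph(120°)/CH2Cl(120°) eclipsed 4.1; H(240°)/COOH(240°) eclipsed 1.5 → 6.5 kcal/mol.
CH2Cl at 180° (staggered): Ph(120°)/CH2Cl(180°) gauche 1.4 → 1.4 kcal/mol.
CH2Cl at 240° (eclipsed): H(0°)/COOH(0°) eclipsed 1.5; Ph(120°)/H(120°) eclipsed 1.9; H(240°)/CH2Cl(240°) eclipsed 1.8 → 5.2 kcal/mol.
CH2Cl at 300° (staggered): Ph(120°)/COOH(60°) gauche 1.0 → 1.0 kcal/mol.
Max at 120° (6.5 kcal/mol), min at 300° (1.0 kcal/mol); barrier = 5.5 kcal/mol.

5.5 kcal/mol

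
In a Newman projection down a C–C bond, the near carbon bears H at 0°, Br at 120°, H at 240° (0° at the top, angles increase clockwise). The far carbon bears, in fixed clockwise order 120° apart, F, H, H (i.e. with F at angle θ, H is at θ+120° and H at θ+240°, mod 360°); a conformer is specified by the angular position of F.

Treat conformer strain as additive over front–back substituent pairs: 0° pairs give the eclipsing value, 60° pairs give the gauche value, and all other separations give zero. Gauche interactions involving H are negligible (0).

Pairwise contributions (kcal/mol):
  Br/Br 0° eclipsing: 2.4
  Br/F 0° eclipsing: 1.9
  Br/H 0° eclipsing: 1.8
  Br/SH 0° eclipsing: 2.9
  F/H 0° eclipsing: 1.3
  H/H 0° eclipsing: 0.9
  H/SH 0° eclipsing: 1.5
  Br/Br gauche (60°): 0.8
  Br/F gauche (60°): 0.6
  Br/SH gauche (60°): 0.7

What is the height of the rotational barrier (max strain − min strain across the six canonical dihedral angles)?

4.0 kcal/mol

F at 0° is eclipsed. H at 0° is eclipsed with F at 0° (1.3); Br at 120° is eclipsed with H at 120° (1.8); H at 240° is eclipsed with H at 240° (0.9). Total 4.0 kcal/mol.
F at 60° is staggered. Br at 120° is gauche with F at 60° (0.6). Total 0.6 kcal/mol.
F at 120° is eclipsed. H at 0° is eclipsed with H at 0° (0.9); Br at 120° is eclipsed with F at 120° (1.9); H at 240° is eclipsed with H at 240° (0.9). Total 3.7 kcal/mol.
F at 180° is staggered. Br at 120° is gauche with F at 180° (0.6). Total 0.6 kcal/mol.
F at 240° is eclipsed. H at 0° is eclipsed with H at 0° (0.9); Br at 120° is eclipsed with H at 120° (1.8); H at 240° is eclipsed with F at 240° (1.3). Total 4.0 kcal/mol.
F at 300° (staggered): no non-H gauche contacts → 0.0 kcal/mol.
Max at 0° (4.0 kcal/mol), min at 300° (0.0 kcal/mol); barrier = 4.0 kcal/mol.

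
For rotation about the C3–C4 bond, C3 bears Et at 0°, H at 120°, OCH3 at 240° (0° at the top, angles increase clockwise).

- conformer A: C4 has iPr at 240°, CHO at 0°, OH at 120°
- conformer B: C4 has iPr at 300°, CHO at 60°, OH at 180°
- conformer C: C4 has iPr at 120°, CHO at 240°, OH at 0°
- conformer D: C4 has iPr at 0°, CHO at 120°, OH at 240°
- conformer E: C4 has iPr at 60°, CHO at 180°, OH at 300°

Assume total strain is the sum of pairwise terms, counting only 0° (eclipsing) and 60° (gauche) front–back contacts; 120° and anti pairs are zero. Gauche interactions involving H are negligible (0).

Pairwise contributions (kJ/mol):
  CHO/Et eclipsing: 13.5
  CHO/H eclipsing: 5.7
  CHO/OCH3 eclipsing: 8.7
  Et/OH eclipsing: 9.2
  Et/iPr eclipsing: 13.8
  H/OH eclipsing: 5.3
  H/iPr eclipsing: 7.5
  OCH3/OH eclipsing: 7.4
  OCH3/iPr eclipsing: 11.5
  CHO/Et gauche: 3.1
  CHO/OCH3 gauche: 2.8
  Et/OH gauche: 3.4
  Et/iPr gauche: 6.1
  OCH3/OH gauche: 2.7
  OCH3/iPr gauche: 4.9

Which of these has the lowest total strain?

E

A (eclipsed): Et–CHO eclipsed, H–OH eclipsed, OCH3–iPr eclipsed; 13.5 + 5.3 + 11.5 = 30.3 kJ/mol.
B (staggered): Et–iPr gauche, Et–CHO gauche, OCH3–iPr gauche, OCH3–OH gauche; 6.1 + 3.1 + 4.9 + 2.7 = 16.8 kJ/mol.
C (eclipsed): Et–OH eclipsed, H–iPr eclipsed, OCH3–CHO eclipsed; 9.2 + 7.5 + 8.7 = 25.4 kJ/mol.
D (eclipsed): Et–iPr eclipsed, H–CHO eclipsed, OCH3–OH eclipsed; 13.8 + 5.7 + 7.4 = 26.9 kJ/mol.
E (staggered): Et–iPr gauche, Et–OH gauche, OCH3–CHO gauche, OCH3–OH gauche; 6.1 + 3.4 + 2.8 + 2.7 = 15.0 kJ/mol.
E has the lowest total (15.0 kJ/mol).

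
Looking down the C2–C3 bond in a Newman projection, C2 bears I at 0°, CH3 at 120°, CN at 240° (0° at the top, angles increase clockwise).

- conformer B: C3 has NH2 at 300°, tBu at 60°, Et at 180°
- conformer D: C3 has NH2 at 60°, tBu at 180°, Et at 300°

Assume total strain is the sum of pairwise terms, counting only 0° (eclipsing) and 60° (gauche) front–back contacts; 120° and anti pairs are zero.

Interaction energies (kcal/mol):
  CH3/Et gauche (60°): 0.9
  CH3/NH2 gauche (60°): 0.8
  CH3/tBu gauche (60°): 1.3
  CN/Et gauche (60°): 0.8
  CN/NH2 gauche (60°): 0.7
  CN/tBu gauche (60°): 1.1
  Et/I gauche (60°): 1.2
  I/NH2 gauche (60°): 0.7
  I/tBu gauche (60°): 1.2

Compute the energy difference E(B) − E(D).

-0.3 kcal/mol

B (staggered): I–NH2 gauche, I–tBu gauche, CH3–tBu gauche, CH3–Et gauche, CN–NH2 gauche, CN–Et gauche; 0.7 + 1.2 + 1.3 + 0.9 + 0.7 + 0.8 = 5.6 kcal/mol.
D (staggered): I–NH2 gauche, I–Et gauche, CH3–NH2 gauche, CH3–tBu gauche, CN–tBu gauche, CN–Et gauche; 0.7 + 1.2 + 0.8 + 1.3 + 1.1 + 0.8 = 5.9 kcal/mol.
E(B) − E(D) = 5.6 − 5.9 = -0.3 kcal/mol.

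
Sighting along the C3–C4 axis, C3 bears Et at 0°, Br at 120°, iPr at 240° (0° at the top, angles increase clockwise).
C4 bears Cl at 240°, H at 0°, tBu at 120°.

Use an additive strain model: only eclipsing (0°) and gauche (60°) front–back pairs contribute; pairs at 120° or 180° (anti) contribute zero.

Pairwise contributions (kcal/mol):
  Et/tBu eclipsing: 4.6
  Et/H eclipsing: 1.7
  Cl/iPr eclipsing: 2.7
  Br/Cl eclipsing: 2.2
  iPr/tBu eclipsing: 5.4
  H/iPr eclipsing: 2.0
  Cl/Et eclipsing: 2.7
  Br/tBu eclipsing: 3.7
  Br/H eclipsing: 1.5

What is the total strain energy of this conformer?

8.1 kcal/mol

This conformer (eclipsed): Et(0°)/H(0°) eclipsed 1.7; Br(120°)/tBu(120°) eclipsed 3.7; iPr(240°)/Cl(240°) eclipsed 2.7 → 8.1 kcal/mol.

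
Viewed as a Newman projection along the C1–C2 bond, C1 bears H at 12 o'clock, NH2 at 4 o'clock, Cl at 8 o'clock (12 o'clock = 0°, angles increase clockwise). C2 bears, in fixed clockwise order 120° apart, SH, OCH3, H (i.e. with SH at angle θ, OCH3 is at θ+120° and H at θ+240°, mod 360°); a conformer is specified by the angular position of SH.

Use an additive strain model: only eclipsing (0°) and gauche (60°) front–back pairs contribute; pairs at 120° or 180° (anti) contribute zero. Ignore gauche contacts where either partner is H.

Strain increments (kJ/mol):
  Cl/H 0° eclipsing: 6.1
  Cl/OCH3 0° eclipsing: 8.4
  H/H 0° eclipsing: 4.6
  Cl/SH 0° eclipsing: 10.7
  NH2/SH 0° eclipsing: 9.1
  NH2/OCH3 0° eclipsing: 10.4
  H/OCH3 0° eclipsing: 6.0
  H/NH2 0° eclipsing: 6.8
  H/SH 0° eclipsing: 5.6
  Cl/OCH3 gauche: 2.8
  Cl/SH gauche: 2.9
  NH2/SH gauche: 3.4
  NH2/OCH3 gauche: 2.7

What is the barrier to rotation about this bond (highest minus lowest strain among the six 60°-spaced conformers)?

SH at 0° (eclipsed): H(0°)/SH(0°) eclipsed 5.6; NH2(120°)/OCH3(120°) eclipsed 10.4; Cl(240°)/H(240°) eclipsed 6.1 → 22.1 kJ/mol.
SH at 60° (staggered): NH2(120°)/SH(60°) gauche 3.4; NH2(120°)/OCH3(180°) gauche 2.7; Cl(240°)/OCH3(180°) gauche 2.8 → 8.9 kJ/mol.
SH at 120° (eclipsed): H(0°)/H(0°) eclipsed 4.6; NH2(120°)/SH(120°) eclipsed 9.1; Cl(240°)/OCH3(240°) eclipsed 8.4 → 22.1 kJ/mol.
SH at 180° (staggered): NH2(120°)/SH(180°) gauche 3.4; Cl(240°)/SH(180°) gauche 2.9; Cl(240°)/OCH3(300°) gauche 2.8 → 9.1 kJ/mol.
SH at 240° (eclipsed): H(0°)/OCH3(0°) eclipsed 6.0; NH2(120°)/H(120°) eclipsed 6.8; Cl(240°)/SH(240°) eclipsed 10.7 → 23.5 kJ/mol.
SH at 300° (staggered): NH2(120°)/OCH3(60°) gauche 2.7; Cl(240°)/SH(300°) gauche 2.9 → 5.6 kJ/mol.
Max at 240° (23.5 kJ/mol), min at 300° (5.6 kJ/mol); barrier = 17.9 kJ/mol.

17.9 kJ/mol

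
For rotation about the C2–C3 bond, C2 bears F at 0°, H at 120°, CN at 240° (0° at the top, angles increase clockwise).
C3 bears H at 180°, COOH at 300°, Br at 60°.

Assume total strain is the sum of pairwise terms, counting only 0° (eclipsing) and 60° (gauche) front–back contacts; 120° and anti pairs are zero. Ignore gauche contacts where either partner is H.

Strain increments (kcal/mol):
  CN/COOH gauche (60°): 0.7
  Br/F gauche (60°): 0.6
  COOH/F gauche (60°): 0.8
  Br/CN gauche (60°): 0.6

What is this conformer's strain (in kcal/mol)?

This conformer is staggered. F at 0° is gauche with COOH at 300° (0.8); F at 0° is gauche with Br at 60° (0.6); CN at 240° is gauche with COOH at 300° (0.7). Total 2.1 kcal/mol.

2.1 kcal/mol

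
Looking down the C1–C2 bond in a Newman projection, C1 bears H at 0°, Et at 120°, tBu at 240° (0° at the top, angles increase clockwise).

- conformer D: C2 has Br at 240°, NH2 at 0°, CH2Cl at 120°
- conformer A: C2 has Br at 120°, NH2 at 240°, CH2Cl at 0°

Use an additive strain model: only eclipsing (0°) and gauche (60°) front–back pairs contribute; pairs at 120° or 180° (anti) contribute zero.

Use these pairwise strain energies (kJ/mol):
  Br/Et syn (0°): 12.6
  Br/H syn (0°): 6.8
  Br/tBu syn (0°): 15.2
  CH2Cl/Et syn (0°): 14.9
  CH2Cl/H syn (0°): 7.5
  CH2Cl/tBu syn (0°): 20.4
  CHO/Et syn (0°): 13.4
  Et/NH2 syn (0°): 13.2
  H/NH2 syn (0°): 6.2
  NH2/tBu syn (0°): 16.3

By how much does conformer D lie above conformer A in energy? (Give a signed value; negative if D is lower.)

D (eclipsed): H(0°)/NH2(0°) eclipsed 6.2; Et(120°)/CH2Cl(120°) eclipsed 14.9; tBu(240°)/Br(240°) eclipsed 15.2 → 36.3 kJ/mol.
A (eclipsed): H(0°)/CH2Cl(0°) eclipsed 7.5; Et(120°)/Br(120°) eclipsed 12.6; tBu(240°)/NH2(240°) eclipsed 16.3 → 36.4 kJ/mol.
E(D) − E(A) = 36.3 − 36.4 = -0.1 kJ/mol.

-0.1 kJ/mol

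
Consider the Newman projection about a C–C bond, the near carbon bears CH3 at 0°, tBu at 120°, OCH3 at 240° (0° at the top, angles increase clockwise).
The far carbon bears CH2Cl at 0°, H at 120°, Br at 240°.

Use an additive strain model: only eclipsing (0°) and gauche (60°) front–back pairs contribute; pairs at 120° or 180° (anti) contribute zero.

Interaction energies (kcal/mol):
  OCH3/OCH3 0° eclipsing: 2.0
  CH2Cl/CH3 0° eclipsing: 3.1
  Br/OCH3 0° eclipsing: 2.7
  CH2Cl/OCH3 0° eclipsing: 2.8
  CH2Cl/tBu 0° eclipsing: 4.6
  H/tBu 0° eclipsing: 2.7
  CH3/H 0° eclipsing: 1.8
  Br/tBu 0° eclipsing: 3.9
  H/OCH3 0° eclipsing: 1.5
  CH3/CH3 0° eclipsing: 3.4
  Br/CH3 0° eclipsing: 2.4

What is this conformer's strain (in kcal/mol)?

8.5 kcal/mol

This conformer is eclipsed. CH3 at 0° is eclipsed with CH2Cl at 0° (3.1); tBu at 120° is eclipsed with H at 120° (2.7); OCH3 at 240° is eclipsed with Br at 240° (2.7). Total 8.5 kcal/mol.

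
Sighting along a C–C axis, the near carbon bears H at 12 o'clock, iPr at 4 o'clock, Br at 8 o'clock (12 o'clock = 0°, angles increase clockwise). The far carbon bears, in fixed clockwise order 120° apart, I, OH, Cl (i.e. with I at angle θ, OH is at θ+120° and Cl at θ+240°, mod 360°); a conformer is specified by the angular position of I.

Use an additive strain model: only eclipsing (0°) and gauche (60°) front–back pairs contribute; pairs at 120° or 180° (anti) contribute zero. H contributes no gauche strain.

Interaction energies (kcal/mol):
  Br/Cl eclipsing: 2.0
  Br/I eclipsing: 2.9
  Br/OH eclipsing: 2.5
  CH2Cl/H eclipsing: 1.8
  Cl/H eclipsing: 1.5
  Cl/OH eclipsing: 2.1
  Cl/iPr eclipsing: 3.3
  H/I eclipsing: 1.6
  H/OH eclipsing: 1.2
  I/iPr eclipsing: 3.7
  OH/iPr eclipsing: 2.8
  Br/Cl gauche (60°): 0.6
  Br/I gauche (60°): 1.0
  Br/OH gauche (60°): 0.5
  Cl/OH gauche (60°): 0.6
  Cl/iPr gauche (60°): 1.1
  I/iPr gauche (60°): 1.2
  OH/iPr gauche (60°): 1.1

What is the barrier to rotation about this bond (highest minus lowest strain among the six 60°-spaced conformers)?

I at 0° is eclipsed. H at 0° is eclipsed with I at 0° (1.6); iPr at 120° is eclipsed with OH at 120° (2.8); Br at 240° is eclipsed with Cl at 240° (2.0). Total 6.4 kcal/mol.
I at 60° is staggered. iPr at 120° is gauche with I at 60° (1.2); iPr at 120° is gauche with OH at 180° (1.1); Br at 240° is gauche with OH at 180° (0.5); Br at 240° is gauche with Cl at 300° (0.6). Total 3.4 kcal/mol.
I at 120° is eclipsed. H at 0° is eclipsed with Cl at 0° (1.5); iPr at 120° is eclipsed with I at 120° (3.7); Br at 240° is eclipsed with OH at 240° (2.5). Total 7.7 kcal/mol.
I at 180° is staggered. iPr at 120° is gauche with I at 180° (1.2); iPr at 120° is gauche with Cl at 60° (1.1); Br at 240° is gauche with I at 180° (1.0); Br at 240° is gauche with OH at 300° (0.5). Total 3.8 kcal/mol.
I at 240° is eclipsed. H at 0° is eclipsed with OH at 0° (1.2); iPr at 120° is eclipsed with Cl at 120° (3.3); Br at 240° is eclipsed with I at 240° (2.9). Total 7.4 kcal/mol.
I at 300° is staggered. iPr at 120° is gauche with OH at 60° (1.1); iPr at 120° is gauche with Cl at 180° (1.1); Br at 240° is gauche with I at 300° (1.0); Br at 240° is gauche with Cl at 180° (0.6). Total 3.8 kcal/mol.
Max at 120° (7.7 kcal/mol), min at 60° (3.4 kcal/mol); barrier = 4.3 kcal/mol.

4.3 kcal/mol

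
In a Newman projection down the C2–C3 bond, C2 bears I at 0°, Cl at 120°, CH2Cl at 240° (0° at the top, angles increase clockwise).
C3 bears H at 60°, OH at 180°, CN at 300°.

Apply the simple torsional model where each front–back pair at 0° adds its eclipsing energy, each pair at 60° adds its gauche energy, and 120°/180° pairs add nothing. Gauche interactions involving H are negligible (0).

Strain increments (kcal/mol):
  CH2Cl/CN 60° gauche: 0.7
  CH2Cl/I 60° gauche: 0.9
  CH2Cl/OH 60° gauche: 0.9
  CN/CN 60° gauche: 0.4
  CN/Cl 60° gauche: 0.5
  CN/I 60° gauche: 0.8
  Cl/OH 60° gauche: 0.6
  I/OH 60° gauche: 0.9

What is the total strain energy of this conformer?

3.0 kcal/mol

This conformer (staggered): I(0°)/CN(300°) gauche 0.8; Cl(120°)/OH(180°) gauche 0.6; CH2Cl(240°)/OH(180°) gauche 0.9; CH2Cl(240°)/CN(300°) gauche 0.7 → 3.0 kcal/mol.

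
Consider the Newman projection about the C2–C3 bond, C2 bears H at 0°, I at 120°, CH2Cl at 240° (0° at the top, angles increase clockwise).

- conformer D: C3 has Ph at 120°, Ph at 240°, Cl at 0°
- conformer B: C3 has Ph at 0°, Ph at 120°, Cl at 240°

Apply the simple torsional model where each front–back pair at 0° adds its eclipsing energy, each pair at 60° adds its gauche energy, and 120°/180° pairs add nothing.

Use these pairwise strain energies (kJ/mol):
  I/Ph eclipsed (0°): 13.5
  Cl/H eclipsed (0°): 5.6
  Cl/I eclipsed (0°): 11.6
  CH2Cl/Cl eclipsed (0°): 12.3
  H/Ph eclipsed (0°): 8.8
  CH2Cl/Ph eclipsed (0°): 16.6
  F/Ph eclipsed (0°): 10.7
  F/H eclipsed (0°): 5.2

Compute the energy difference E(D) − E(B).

D (eclipsed): H(0°)/Cl(0°) eclipsed 5.6; I(120°)/Ph(120°) eclipsed 13.5; CH2Cl(240°)/Ph(240°) eclipsed 16.6 → 35.7 kJ/mol.
B (eclipsed): H(0°)/Ph(0°) eclipsed 8.8; I(120°)/Ph(120°) eclipsed 13.5; CH2Cl(240°)/Cl(240°) eclipsed 12.3 → 34.6 kJ/mol.
E(D) − E(B) = 35.7 − 34.6 = +1.1 kJ/mol.

+1.1 kJ/mol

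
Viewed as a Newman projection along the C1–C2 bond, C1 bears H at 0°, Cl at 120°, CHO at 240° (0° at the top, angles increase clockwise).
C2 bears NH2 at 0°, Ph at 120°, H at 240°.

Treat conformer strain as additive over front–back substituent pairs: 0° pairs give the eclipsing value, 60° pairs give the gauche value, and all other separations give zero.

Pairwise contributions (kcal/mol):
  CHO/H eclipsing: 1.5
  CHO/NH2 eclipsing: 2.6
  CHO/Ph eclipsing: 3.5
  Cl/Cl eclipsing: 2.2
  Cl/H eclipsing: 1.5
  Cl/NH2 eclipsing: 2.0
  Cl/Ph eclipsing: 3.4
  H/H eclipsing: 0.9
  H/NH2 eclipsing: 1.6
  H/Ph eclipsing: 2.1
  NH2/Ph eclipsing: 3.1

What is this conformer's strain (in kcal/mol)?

This conformer (eclipsed): H(0°)/NH2(0°) eclipsed 1.6; Cl(120°)/Ph(120°) eclipsed 3.4; CHO(240°)/H(240°) eclipsed 1.5 → 6.5 kcal/mol.

6.5 kcal/mol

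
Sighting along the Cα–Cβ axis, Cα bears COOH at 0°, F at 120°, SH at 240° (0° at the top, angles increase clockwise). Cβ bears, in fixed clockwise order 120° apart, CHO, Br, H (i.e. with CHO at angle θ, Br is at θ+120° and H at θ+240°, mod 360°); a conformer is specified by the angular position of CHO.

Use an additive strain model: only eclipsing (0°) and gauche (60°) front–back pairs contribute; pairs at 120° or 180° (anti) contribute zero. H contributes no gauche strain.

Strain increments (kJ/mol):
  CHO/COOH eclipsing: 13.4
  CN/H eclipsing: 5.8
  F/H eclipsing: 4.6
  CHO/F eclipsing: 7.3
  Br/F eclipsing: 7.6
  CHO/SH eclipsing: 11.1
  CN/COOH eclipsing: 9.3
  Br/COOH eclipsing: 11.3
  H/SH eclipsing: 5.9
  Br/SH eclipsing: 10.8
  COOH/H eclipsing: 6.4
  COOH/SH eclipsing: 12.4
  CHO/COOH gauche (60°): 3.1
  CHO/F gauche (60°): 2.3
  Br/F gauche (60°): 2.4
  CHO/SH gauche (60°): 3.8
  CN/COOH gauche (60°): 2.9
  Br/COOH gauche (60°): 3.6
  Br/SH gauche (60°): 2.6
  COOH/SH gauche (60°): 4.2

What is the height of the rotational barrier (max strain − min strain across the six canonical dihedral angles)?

CHO at 0° (eclipsed): COOH(0°)/CHO(0°) eclipsed 13.4; F(120°)/Br(120°) eclipsed 7.6; SH(240°)/H(240°) eclipsed 5.9 → 26.9 kJ/mol.
CHO at 60° (staggered): COOH(0°)/CHO(60°) gauche 3.1; F(120°)/CHO(60°) gauche 2.3; F(120°)/Br(180°) gauche 2.4; SH(240°)/Br(180°) gauche 2.6 → 10.4 kJ/mol.
CHO at 120° (eclipsed): COOH(0°)/H(0°) eclipsed 6.4; F(120°)/CHO(120°) eclipsed 7.3; SH(240°)/Br(240°) eclipsed 10.8 → 24.5 kJ/mol.
CHO at 180° (staggered): COOH(0°)/Br(300°) gauche 3.6; F(120°)/CHO(180°) gauche 2.3; SH(240°)/CHO(180°) gauche 3.8; SH(240°)/Br(300°) gauche 2.6 → 12.3 kJ/mol.
CHO at 240° (eclipsed): COOH(0°)/Br(0°) eclipsed 11.3; F(120°)/H(120°) eclipsed 4.6; SH(240°)/CHO(240°) eclipsed 11.1 → 27.0 kJ/mol.
CHO at 300° (staggered): COOH(0°)/CHO(300°) gauche 3.1; COOH(0°)/Br(60°) gauche 3.6; F(120°)/Br(60°) gauche 2.4; SH(240°)/CHO(300°) gauche 3.8 → 12.9 kJ/mol.
Max at 240° (27.0 kJ/mol), min at 60° (10.4 kJ/mol); barrier = 16.6 kJ/mol.

16.6 kJ/mol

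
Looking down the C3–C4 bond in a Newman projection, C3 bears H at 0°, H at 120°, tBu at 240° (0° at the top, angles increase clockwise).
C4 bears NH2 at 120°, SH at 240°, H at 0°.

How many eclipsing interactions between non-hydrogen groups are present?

Non-H eclipsing pairs: tBu(240°)/SH(240°) — 1 interaction.

1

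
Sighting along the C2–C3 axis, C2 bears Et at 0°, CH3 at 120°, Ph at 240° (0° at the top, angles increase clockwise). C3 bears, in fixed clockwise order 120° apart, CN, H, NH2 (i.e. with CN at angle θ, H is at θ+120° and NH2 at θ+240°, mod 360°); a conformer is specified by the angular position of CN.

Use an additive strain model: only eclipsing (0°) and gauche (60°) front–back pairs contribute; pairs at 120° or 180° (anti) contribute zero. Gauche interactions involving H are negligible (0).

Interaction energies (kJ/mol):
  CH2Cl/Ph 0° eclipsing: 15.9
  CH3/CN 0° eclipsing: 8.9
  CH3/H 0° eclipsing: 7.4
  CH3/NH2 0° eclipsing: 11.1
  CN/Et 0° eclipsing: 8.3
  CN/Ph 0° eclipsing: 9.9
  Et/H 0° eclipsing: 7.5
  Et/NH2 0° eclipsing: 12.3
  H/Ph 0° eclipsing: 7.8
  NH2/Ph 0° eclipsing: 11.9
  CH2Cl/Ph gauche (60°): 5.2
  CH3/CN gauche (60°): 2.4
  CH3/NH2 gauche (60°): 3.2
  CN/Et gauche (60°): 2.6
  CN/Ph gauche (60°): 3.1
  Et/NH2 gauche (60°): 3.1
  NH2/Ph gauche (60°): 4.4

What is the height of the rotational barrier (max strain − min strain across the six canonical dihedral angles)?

17.2 kJ/mol

CN at 0° (eclipsed): Et(0°)/CN(0°) eclipsed 8.3; CH3(120°)/H(120°) eclipsed 7.4; Ph(240°)/NH2(240°) eclipsed 11.9 → 27.6 kJ/mol.
CN at 60° (staggered): Et(0°)/CN(60°) gauche 2.6; Et(0°)/NH2(300°) gauche 3.1; CH3(120°)/CN(60°) gauche 2.4; Ph(240°)/NH2(300°) gauche 4.4 → 12.5 kJ/mol.
CN at 120° (eclipsed): Et(0°)/NH2(0°) eclipsed 12.3; CH3(120°)/CN(120°) eclipsed 8.9; Ph(240°)/H(240°) eclipsed 7.8 → 29.0 kJ/mol.
CN at 180° (staggered): Et(0°)/NH2(60°) gauche 3.1; CH3(120°)/CN(180°) gauche 2.4; CH3(120°)/NH2(60°) gauche 3.2; Ph(240°)/CN(180°) gauche 3.1 → 11.8 kJ/mol.
CN at 240° (eclipsed): Et(0°)/H(0°) eclipsed 7.5; CH3(120°)/NH2(120°) eclipsed 11.1; Ph(240°)/CN(240°) eclipsed 9.9 → 28.5 kJ/mol.
CN at 300° (staggered): Et(0°)/CN(300°) gauche 2.6; CH3(120°)/NH2(180°) gauche 3.2; Ph(240°)/CN(300°) gauche 3.1; Ph(240°)/NH2(180°) gauche 4.4 → 13.3 kJ/mol.
Max at 120° (29.0 kJ/mol), min at 180° (11.8 kJ/mol); barrier = 17.2 kJ/mol.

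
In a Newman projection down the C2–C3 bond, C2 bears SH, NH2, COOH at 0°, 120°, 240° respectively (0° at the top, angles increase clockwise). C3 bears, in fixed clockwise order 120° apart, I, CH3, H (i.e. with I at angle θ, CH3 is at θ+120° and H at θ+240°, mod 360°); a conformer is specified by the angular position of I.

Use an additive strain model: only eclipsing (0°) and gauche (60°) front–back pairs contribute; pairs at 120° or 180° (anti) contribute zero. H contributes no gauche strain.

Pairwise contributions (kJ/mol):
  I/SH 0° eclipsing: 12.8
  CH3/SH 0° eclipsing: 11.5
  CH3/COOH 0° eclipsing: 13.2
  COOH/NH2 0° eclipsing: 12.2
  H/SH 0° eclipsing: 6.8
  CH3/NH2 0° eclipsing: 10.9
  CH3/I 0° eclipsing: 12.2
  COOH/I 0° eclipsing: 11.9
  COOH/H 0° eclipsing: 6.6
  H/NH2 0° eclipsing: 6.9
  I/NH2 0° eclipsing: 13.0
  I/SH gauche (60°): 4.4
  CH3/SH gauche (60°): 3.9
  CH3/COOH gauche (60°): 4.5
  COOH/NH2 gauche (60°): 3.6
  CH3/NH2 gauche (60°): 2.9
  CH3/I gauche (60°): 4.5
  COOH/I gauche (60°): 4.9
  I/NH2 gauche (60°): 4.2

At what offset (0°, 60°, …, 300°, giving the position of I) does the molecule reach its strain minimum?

I at 0° is eclipsed. SH at 0° is eclipsed with I at 0° (12.8); NH2 at 120° is eclipsed with CH3 at 120° (10.9); COOH at 240° is eclipsed with H at 240° (6.6). Total 30.3 kJ/mol.
I at 60° is staggered. SH at 0° is gauche with I at 60° (4.4); NH2 at 120° is gauche with I at 60° (4.2); NH2 at 120° is gauche with CH3 at 180° (2.9); COOH at 240° is gauche with CH3 at 180° (4.5). Total 16.0 kJ/mol.
I at 120° is eclipsed. SH at 0° is eclipsed with H at 0° (6.8); NH2 at 120° is eclipsed with I at 120° (13.0); COOH at 240° is eclipsed with CH3 at 240° (13.2). Total 33.0 kJ/mol.
I at 180° is staggered. SH at 0° is gauche with CH3 at 300° (3.9); NH2 at 120° is gauche with I at 180° (4.2); COOH at 240° is gauche with I at 180° (4.9); COOH at 240° is gauche with CH3 at 300° (4.5). Total 17.5 kJ/mol.
I at 240° is eclipsed. SH at 0° is eclipsed with CH3 at 0° (11.5); NH2 at 120° is eclipsed with H at 120° (6.9); COOH at 240° is eclipsed with I at 240° (11.9). Total 30.3 kJ/mol.
I at 300° is staggered. SH at 0° is gauche with I at 300° (4.4); SH at 0° is gauche with CH3 at 60° (3.9); NH2 at 120° is gauche with CH3 at 60° (2.9); COOH at 240° is gauche with I at 300° (4.9). Total 16.1 kJ/mol.
The minimum (16.0 kJ/mol) occurs with I at 60°.

60°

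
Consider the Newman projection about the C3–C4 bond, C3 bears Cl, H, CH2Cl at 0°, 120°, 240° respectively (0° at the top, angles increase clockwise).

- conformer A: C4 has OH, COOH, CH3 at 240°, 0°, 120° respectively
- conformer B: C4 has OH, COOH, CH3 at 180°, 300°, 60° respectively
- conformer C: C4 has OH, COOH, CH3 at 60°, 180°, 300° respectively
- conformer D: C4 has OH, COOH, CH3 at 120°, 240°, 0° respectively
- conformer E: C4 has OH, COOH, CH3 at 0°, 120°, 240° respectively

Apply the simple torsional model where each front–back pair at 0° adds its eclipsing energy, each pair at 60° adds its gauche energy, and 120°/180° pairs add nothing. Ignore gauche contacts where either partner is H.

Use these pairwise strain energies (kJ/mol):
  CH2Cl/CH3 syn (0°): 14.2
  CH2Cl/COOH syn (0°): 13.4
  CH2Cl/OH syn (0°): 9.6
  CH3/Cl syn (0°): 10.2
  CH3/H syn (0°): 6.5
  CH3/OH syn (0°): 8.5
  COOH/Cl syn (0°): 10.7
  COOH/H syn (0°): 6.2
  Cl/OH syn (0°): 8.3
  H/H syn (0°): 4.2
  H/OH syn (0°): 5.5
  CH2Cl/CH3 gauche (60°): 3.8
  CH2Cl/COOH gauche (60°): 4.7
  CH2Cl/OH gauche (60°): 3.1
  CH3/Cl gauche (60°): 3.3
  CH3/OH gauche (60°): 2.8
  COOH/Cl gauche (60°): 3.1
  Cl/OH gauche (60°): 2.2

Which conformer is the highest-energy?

D

A (eclipsed): Cl–COOH eclipsed, H–CH3 eclipsed, CH2Cl–OH eclipsed; 10.7 + 6.5 + 9.6 = 26.8 kJ/mol.
B (staggered): Cl–COOH gauche, Cl–CH3 gauche, CH2Cl–OH gauche, CH2Cl–COOH gauche; 3.1 + 3.3 + 3.1 + 4.7 = 14.2 kJ/mol.
C (staggered): Cl–OH gauche, Cl–CH3 gauche, CH2Cl–COOH gauche, CH2Cl–CH3 gauche; 2.2 + 3.3 + 4.7 + 3.8 = 14.0 kJ/mol.
D (eclipsed): Cl–CH3 eclipsed, H–OH eclipsed, CH2Cl–COOH eclipsed; 10.2 + 5.5 + 13.4 = 29.1 kJ/mol.
E (eclipsed): Cl–OH eclipsed, H–COOH eclipsed, CH2Cl–CH3 eclipsed; 8.3 + 6.2 + 14.2 = 28.7 kJ/mol.
D has the highest total (29.1 kJ/mol).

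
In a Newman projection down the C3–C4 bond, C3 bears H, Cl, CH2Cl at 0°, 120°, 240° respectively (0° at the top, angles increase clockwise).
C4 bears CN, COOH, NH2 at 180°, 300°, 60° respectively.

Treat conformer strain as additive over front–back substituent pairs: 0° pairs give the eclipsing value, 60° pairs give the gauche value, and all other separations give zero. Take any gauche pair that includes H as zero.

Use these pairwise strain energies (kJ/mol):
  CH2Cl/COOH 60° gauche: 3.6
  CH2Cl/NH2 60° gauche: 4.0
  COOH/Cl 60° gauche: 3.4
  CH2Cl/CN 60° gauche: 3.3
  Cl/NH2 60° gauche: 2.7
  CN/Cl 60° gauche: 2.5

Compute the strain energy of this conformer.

12.1 kJ/mol

This conformer is staggered. Cl at 120° is gauche with CN at 180° (2.5); Cl at 120° is gauche with NH2 at 60° (2.7); CH2Cl at 240° is gauche with CN at 180° (3.3); CH2Cl at 240° is gauche with COOH at 300° (3.6). Total 12.1 kJ/mol.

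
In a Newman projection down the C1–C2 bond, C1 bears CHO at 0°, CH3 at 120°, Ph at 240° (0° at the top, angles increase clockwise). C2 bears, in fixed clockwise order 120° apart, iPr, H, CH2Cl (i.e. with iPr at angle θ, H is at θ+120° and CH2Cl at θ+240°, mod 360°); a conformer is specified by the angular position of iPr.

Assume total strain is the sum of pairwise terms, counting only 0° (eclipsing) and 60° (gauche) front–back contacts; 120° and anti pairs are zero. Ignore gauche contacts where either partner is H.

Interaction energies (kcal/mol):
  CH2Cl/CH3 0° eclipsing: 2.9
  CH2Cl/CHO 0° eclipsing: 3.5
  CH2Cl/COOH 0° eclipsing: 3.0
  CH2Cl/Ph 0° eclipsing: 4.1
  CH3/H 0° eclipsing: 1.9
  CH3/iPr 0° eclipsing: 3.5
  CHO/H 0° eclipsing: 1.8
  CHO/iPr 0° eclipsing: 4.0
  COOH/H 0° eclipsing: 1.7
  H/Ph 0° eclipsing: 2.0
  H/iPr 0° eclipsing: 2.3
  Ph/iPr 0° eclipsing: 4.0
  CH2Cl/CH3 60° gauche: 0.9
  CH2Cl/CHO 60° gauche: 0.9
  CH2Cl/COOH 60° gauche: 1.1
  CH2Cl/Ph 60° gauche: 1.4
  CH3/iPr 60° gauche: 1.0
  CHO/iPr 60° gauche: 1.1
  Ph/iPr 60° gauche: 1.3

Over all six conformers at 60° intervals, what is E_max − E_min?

iPr at 0° (eclipsed): CHO–iPr eclipsed, CH3–H eclipsed, Ph–CH2Cl eclipsed; 4.0 + 1.9 + 4.1 = 10.0 kcal/mol.
iPr at 60° (staggered): CHO–iPr gauche, CHO–CH2Cl gauche, CH3–iPr gauche, Ph–CH2Cl gauche; 1.1 + 0.9 + 1.0 + 1.4 = 4.4 kcal/mol.
iPr at 120° (eclipsed): CHO–CH2Cl eclipsed, CH3–iPr eclipsed, Ph–H eclipsed; 3.5 + 3.5 + 2.0 = 9.0 kcal/mol.
iPr at 180° (staggered): CHO–CH2Cl gauche, CH3–iPr gauche, CH3–CH2Cl gauche, Ph–iPr gauche; 0.9 + 1.0 + 0.9 + 1.3 = 4.1 kcal/mol.
iPr at 240° (eclipsed): CHO–H eclipsed, CH3–CH2Cl eclipsed, Ph–iPr eclipsed; 1.8 + 2.9 + 4.0 = 8.7 kcal/mol.
iPr at 300° (staggered): CHO–iPr gauche, CH3–CH2Cl gauche, Ph–iPr gauche, Ph–CH2Cl gauche; 1.1 + 0.9 + 1.3 + 1.4 = 4.7 kcal/mol.
Max at 0° (10.0 kcal/mol), min at 180° (4.1 kcal/mol); barrier = 5.9 kcal/mol.

5.9 kcal/mol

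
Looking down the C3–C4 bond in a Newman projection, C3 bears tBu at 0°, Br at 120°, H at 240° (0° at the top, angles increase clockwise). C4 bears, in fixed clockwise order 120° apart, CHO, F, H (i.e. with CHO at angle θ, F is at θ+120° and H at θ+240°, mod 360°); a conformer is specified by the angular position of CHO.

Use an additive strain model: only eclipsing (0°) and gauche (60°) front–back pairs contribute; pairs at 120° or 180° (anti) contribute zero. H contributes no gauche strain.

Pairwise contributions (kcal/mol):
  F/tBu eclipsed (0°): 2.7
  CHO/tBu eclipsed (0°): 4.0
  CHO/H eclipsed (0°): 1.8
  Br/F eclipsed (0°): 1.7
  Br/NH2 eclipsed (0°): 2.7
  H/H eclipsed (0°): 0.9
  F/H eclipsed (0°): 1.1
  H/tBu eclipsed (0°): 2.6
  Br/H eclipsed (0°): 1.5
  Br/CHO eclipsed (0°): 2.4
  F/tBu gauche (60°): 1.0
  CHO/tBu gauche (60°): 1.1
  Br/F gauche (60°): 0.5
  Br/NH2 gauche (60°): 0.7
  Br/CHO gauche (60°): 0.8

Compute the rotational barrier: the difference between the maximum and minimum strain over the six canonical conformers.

4.8 kcal/mol

CHO at 0° (eclipsed): tBu(0°)/CHO(0°) eclipsed 4.0; Br(120°)/F(120°) eclipsed 1.7; H(240°)/H(240°) eclipsed 0.9 → 6.6 kcal/mol.
CHO at 60° (staggered): tBu(0°)/CHO(60°) gauche 1.1; Br(120°)/CHO(60°) gauche 0.8; Br(120°)/F(180°) gauche 0.5 → 2.4 kcal/mol.
CHO at 120° (eclipsed): tBu(0°)/H(0°) eclipsed 2.6; Br(120°)/CHO(120°) eclipsed 2.4; H(240°)/F(240°) eclipsed 1.1 → 6.1 kcal/mol.
CHO at 180° (staggered): tBu(0°)/F(300°) gauche 1.0; Br(120°)/CHO(180°) gauche 0.8 → 1.8 kcal/mol.
CHO at 240° (eclipsed): tBu(0°)/F(0°) eclipsed 2.7; Br(120°)/H(120°) eclipsed 1.5; H(240°)/CHO(240°) eclipsed 1.8 → 6.0 kcal/mol.
CHO at 300° (staggered): tBu(0°)/CHO(300°) gauche 1.1; tBu(0°)/F(60°) gauche 1.0; Br(120°)/F(60°) gauche 0.5 → 2.6 kcal/mol.
Max at 0° (6.6 kcal/mol), min at 180° (1.8 kcal/mol); barrier = 4.8 kcal/mol.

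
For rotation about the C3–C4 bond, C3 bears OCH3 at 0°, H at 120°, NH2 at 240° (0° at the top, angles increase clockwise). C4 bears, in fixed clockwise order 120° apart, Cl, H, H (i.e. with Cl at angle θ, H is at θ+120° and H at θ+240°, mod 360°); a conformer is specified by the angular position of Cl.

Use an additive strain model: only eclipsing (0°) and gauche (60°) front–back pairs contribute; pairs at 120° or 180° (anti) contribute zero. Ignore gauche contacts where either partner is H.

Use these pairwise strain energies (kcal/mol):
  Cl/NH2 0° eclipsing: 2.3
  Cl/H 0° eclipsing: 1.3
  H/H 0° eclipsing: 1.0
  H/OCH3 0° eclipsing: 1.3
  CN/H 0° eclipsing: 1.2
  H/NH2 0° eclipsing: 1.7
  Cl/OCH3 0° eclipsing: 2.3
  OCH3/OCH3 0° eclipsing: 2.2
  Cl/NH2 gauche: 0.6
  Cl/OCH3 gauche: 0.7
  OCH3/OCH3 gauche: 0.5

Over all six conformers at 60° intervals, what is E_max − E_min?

Cl at 0° (eclipsed): OCH3–Cl eclipsed, H–H eclipsed, NH2–H eclipsed; 2.3 + 1.0 + 1.7 = 5.0 kcal/mol.
Cl at 60° (staggered): OCH3–Cl gauche; 0.7 = 0.7 kcal/mol.
Cl at 120° (eclipsed): OCH3–H eclipsed, H–Cl eclipsed, NH2–H eclipsed; 1.3 + 1.3 + 1.7 = 4.3 kcal/mol.
Cl at 180° (staggered): NH2–Cl gauche; 0.6 = 0.6 kcal/mol.
Cl at 240° (eclipsed): OCH3–H eclipsed, H–H eclipsed, NH2–Cl eclipsed; 1.3 + 1.0 + 2.3 = 4.6 kcal/mol.
Cl at 300° (staggered): OCH3–Cl gauche, NH2–Cl gauche; 0.7 + 0.6 = 1.3 kcal/mol.
Max at 0° (5.0 kcal/mol), min at 180° (0.6 kcal/mol); barrier = 4.4 kcal/mol.

4.4 kcal/mol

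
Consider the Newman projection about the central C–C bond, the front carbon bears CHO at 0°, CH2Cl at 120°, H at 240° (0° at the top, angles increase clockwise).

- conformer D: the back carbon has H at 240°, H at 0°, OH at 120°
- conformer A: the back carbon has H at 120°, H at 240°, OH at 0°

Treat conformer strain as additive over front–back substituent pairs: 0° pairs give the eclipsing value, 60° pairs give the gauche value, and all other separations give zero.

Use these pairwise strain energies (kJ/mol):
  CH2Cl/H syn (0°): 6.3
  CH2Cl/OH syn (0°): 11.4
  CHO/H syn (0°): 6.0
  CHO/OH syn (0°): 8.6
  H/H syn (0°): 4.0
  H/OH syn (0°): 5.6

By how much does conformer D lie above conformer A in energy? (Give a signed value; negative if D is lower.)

D (eclipsed): CHO–H eclipsed, CH2Cl–OH eclipsed, H–H eclipsed; 6.0 + 11.4 + 4.0 = 21.4 kJ/mol.
A (eclipsed): CHO–OH eclipsed, CH2Cl–H eclipsed, H–H eclipsed; 8.6 + 6.3 + 4.0 = 18.9 kJ/mol.
E(D) − E(A) = 21.4 − 18.9 = +2.5 kJ/mol.

+2.5 kJ/mol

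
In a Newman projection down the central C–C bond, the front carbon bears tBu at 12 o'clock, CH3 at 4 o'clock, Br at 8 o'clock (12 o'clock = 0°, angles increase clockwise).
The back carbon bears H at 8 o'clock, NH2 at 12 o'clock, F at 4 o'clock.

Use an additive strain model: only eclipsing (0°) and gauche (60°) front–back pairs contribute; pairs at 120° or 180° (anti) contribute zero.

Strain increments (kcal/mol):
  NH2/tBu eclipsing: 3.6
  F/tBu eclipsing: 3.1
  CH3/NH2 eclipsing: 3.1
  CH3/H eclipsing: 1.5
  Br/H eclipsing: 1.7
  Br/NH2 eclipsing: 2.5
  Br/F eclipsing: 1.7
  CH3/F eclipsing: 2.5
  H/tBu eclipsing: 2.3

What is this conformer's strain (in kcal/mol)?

This conformer (eclipsed): tBu–NH2 eclipsed, CH3–F eclipsed, Br–H eclipsed; 3.6 + 2.5 + 1.7 = 7.8 kcal/mol.

7.8 kcal/mol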